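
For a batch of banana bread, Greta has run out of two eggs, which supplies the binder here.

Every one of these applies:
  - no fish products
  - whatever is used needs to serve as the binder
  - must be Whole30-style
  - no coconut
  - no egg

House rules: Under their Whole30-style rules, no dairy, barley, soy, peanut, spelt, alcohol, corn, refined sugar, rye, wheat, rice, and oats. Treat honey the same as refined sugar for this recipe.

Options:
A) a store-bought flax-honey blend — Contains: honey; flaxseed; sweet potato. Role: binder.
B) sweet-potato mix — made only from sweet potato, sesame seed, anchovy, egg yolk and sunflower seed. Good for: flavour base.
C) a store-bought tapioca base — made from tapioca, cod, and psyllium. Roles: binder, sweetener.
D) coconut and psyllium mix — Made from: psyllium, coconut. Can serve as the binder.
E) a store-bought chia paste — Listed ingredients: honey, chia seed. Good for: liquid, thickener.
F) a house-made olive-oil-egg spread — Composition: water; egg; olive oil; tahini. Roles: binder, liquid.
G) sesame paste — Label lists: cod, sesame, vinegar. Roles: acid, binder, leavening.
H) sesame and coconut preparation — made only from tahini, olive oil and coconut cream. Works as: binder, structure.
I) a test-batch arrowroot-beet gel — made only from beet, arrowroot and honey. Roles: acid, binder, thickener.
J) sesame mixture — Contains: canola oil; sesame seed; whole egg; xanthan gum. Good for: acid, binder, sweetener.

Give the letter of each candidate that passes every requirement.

A: has honey, so not Whole30-style — reject
B: not usable as a binder; has egg yolk, so not egg-free (and 1 more) — reject
C: has cod, so not fish-free — reject
D: has coconut, so not coconut-free — no
E: not usable as a binder; has honey, so not Whole30-style — out
F: has egg, so not egg-free — reject
G: has cod, so not fish-free — no
H: has coconut cream, so not coconut-free — out
I: has honey, so not Whole30-style — reject
J: has whole egg, so not egg-free — reject

none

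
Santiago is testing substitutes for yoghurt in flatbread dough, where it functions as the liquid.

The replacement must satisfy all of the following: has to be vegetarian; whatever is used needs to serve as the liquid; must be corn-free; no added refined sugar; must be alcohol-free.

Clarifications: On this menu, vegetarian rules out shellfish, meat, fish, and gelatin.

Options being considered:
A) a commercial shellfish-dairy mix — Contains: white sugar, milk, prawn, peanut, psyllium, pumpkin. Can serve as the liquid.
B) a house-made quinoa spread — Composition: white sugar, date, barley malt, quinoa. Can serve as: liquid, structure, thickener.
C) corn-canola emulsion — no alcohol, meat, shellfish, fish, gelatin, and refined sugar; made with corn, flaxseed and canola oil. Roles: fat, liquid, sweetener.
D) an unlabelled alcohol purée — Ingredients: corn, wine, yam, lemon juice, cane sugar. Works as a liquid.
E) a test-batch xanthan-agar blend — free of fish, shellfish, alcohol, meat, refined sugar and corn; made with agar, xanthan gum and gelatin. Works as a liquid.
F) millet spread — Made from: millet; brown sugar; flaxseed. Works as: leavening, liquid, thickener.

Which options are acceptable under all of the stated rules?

none

A: has prawn, so not vegetarian; has white sugar, so not no-added-sugar — out
B: has white sugar, so not no-added-sugar — reject
C: has corn, so not corn-free — out
D: has cane sugar, so not no-added-sugar; has corn, so not corn-free (and 1 more) — reject
E: has gelatin, so not vegetarian — no
F: has brown sugar, so not no-added-sugar — out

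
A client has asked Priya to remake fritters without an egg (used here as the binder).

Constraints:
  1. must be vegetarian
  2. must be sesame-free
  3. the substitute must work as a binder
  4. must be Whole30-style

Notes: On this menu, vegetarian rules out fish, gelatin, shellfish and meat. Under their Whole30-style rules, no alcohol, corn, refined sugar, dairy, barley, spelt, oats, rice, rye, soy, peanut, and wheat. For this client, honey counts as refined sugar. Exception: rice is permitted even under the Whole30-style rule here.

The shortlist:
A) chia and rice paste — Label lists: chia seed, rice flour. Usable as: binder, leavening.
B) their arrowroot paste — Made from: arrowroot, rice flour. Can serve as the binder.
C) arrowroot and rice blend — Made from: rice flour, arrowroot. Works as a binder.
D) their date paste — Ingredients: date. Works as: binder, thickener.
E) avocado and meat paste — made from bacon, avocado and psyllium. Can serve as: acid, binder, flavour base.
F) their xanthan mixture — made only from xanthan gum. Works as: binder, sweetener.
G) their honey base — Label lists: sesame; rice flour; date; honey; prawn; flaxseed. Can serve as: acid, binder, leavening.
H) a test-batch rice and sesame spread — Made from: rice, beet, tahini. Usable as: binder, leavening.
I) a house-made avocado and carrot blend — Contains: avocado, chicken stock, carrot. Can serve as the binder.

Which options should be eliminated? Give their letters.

E, G, H, I

A: rice is permitted under the Whole30-style carve-out; nothing else excluded — valid
B: rice is permitted under the Whole30-style carve-out; nothing else excluded — keep
C: rice is permitted under the Whole30-style carve-out; nothing else excluded — valid
D: only date; none excluded — keep
E: has bacon, so not vegetarian — no
F: works as a binder, no sesame, Whole30-style — OK
G: has prawn, so not vegetarian; has honey, so not Whole30-style (and 1 more) — out
H: has tahini, so not sesame-free — no
I: has chicken stock, so not vegetarian — no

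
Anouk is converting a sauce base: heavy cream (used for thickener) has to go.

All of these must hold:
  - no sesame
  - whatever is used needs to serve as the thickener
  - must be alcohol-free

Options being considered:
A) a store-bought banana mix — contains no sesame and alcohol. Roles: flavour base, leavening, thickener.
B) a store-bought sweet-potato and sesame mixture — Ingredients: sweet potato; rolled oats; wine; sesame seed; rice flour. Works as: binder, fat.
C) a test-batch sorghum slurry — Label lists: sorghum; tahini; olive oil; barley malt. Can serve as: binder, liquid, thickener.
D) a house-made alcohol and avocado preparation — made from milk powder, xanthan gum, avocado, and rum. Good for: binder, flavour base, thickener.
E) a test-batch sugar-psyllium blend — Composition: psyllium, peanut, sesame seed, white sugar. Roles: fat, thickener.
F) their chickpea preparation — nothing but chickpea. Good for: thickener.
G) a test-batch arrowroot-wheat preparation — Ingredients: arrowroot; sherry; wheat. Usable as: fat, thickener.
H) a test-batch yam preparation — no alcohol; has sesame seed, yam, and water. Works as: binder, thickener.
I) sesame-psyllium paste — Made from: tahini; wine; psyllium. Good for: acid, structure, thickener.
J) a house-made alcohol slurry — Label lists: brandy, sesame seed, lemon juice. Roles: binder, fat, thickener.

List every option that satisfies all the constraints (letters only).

A, F

A: no alcohol, no sesame — OK
B: not usable as a thickener; has wine, so not alcohol-free (and 1 more) — out
C: has tahini, so not sesame-free — reject
D: has rum, so not alcohol-free — reject
E: has sesame seed, so not sesame-free — no
F: every rule checks out — valid
G: has sherry, so not alcohol-free — no
H: has sesame seed, so not sesame-free — reject
I: has wine, so not alcohol-free; has tahini, so not sesame-free — out
J: has brandy, so not alcohol-free; has sesame seed, so not sesame-free — no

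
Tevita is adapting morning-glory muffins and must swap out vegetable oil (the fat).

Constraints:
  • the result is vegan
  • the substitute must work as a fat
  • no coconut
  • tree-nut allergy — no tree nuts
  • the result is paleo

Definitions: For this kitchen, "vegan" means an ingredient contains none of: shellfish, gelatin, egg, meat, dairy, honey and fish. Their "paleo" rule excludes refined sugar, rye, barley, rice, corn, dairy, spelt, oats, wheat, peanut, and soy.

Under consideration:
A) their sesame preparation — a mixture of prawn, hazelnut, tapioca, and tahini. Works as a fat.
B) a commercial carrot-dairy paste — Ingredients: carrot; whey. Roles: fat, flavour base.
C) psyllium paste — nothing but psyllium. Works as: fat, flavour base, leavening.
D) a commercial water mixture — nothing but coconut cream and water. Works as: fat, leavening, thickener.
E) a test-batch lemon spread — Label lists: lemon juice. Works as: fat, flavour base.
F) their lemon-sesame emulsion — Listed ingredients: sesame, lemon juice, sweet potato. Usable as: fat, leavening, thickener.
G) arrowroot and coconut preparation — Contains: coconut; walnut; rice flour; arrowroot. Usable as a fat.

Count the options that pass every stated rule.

A: has prawn, so not vegan; has hazelnut, so not tree-nut-free — out
B: has whey, so not vegan; has whey, so not paleo — out
C: works as a fat, no coconut, no tree nuts — OK
D: has coconut cream, so not coconut-free — reject
E: only lemon juice; none excluded — valid
F: paleo, no tree nuts — valid
G: has rice flour, so not paleo; has coconut, so not coconut-free (and 1 more) — no

3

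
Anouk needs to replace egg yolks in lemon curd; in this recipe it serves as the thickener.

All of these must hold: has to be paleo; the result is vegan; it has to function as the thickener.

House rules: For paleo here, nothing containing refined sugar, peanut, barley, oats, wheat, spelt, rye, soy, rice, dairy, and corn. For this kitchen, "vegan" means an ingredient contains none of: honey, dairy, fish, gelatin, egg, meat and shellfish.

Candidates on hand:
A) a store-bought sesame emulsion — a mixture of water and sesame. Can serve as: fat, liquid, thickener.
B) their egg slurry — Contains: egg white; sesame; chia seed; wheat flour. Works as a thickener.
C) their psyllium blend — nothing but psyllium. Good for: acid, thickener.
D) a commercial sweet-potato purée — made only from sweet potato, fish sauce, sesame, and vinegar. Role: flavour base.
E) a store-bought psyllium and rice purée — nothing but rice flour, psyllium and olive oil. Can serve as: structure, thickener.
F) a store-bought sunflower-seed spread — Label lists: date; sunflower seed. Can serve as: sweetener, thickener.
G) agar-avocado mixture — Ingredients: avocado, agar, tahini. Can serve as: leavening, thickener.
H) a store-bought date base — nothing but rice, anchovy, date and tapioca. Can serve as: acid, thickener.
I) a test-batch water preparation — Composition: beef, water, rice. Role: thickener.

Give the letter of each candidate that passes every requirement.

A: all constraints satisfied — OK
B: has wheat flour, so not paleo; has egg white, so not vegan — reject
C: every rule checks out — keep
D: not usable as a thickener; has fish sauce, so not vegan — no
E: has rice flour, so not paleo — reject
F: only date and sunflower seed; none excluded — valid
G: only tahini, agar and avocado; none excluded — OK
H: has rice, so not paleo; has anchovy, so not vegan — no
I: has rice, so not paleo; has beef, so not vegan — no

A, C, F, G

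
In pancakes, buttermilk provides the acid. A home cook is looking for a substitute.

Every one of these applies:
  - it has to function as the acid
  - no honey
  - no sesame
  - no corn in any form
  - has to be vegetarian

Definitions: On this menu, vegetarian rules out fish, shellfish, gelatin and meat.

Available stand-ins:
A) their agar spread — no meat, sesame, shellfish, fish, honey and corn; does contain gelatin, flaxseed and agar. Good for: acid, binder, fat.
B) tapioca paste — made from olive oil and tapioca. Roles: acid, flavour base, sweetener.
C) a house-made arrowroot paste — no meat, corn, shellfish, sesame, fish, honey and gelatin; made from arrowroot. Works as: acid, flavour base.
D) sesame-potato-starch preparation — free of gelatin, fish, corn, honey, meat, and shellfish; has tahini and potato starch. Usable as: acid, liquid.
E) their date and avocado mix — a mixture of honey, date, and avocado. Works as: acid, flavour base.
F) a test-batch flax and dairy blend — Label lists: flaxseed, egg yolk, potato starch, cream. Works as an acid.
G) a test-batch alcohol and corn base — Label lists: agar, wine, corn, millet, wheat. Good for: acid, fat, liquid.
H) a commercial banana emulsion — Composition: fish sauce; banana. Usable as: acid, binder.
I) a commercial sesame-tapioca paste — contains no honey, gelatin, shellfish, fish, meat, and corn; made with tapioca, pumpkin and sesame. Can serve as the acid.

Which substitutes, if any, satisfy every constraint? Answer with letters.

B, C, F

A: has gelatin, so not vegetarian — out
B: works as an acid, no honey, no corn — valid
C: works as an acid, no sesame, vegetarian — keep
D: has tahini, so not sesame-free — out
E: has honey, so not honey-free — no
F: every rule checks out — OK
G: has corn, so not corn-free — no
H: has fish sauce, so not vegetarian — reject
I: has sesame, so not sesame-free — out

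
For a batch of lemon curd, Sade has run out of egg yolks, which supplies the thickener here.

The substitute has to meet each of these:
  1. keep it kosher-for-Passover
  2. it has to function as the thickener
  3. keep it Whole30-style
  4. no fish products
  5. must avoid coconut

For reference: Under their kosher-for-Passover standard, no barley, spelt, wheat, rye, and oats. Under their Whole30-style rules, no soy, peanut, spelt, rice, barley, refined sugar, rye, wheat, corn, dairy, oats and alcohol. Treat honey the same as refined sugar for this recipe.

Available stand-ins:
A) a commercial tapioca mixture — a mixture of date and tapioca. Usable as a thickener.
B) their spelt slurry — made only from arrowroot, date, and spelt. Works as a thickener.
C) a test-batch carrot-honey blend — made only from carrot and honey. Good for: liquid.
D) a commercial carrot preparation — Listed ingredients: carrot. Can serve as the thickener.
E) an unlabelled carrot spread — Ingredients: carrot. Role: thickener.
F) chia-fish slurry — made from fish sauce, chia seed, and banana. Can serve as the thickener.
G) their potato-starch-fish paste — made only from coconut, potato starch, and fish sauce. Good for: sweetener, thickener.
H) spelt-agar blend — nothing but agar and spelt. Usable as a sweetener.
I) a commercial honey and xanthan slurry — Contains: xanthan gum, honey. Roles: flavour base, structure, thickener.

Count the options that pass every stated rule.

3

A: every rule checks out — OK
B: has spelt, so not kosher-for-Passover; has spelt, so not Whole30-style — reject
C: not usable as a thickener; has honey, so not Whole30-style — out
D: only carrot; none excluded — keep
E: works as a thickener, kosher-for-Passover, Whole30-style — keep
F: has fish sauce, so not fish-free — out
G: has fish sauce, so not fish-free; has coconut, so not coconut-free — out
H: not usable as a thickener; has spelt, so not kosher-for-Passover (and 1 more) — reject
I: has honey, so not Whole30-style — out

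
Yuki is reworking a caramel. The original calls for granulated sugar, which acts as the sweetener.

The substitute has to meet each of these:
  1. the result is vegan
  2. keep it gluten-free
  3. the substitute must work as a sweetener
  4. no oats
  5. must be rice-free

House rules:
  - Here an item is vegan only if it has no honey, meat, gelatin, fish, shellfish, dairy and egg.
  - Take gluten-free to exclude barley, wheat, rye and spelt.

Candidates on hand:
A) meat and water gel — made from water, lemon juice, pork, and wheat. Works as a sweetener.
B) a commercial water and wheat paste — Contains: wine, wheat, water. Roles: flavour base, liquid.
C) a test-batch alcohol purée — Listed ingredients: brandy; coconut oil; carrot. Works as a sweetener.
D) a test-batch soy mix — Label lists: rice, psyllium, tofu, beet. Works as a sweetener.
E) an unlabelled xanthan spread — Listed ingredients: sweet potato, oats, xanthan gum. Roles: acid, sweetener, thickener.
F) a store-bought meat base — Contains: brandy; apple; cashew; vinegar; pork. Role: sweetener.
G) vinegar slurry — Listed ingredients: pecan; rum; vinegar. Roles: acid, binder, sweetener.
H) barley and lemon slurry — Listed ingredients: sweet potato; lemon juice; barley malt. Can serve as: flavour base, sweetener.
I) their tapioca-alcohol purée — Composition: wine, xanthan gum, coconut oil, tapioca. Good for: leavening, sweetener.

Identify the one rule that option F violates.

usable as a sweetener: satisfied
vegan: has pork — fails
gluten-free: satisfied
rice-free: satisfied
oat-free: satisfied

vegan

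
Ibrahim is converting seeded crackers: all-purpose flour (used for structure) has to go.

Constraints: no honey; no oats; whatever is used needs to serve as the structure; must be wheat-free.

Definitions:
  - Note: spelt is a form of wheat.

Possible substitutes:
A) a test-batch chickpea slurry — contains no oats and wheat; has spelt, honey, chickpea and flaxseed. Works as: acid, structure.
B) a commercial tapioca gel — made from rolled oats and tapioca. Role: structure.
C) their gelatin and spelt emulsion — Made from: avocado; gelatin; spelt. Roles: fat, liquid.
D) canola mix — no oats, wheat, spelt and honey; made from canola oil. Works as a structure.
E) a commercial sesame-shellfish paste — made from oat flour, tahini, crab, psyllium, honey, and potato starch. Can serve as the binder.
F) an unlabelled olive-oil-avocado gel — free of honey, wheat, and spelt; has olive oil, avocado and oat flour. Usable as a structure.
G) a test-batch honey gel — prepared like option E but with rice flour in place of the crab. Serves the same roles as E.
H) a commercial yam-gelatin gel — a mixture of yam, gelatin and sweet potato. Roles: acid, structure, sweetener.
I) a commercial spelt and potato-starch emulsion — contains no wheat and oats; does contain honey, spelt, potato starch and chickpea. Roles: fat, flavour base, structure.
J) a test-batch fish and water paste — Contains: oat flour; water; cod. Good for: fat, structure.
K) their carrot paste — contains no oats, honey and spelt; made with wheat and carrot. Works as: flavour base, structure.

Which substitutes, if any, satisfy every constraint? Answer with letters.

D, H

A: has honey, so not honey-free; has spelt, so not wheat-free — reject
B: has rolled oats, so not oat-free — no
C: not usable as a structure; has spelt, so not wheat-free — no
D: no oats, no honey — keep
E: not usable as a structure; has honey, so not honey-free (and 1 more) — no
F: has oat flour, so not oat-free — reject
G: not usable as a structure; has honey, so not honey-free (and 1 more) — no
H: nothing on the exclusion list — keep
I: has honey, so not honey-free; has spelt, so not wheat-free — reject
J: has oat flour, so not oat-free — out
K: has wheat, so not wheat-free — no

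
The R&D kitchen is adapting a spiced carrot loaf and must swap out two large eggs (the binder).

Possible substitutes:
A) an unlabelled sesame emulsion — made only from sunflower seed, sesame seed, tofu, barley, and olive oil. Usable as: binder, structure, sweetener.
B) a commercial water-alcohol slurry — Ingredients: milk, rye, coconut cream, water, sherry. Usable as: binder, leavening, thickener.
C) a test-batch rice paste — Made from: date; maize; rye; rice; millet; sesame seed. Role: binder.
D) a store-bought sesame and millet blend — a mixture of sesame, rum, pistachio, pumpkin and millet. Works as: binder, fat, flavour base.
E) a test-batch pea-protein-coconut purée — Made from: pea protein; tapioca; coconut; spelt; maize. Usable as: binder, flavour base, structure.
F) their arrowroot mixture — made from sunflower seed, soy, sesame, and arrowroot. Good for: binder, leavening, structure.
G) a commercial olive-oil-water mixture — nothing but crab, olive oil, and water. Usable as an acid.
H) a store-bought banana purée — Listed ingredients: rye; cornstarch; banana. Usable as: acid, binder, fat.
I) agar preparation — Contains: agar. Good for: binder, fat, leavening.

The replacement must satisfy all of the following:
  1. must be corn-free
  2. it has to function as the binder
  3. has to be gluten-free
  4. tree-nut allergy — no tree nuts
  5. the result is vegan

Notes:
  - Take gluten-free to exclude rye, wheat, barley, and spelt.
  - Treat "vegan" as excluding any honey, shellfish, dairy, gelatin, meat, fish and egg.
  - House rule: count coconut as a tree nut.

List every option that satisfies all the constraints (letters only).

F, I

A: has barley, so not gluten-free — out
B: has rye, so not gluten-free; has milk, so not vegan (and 1 more) — reject
C: has rye, so not gluten-free; has maize, so not corn-free — reject
D: has pistachio, so not tree-nut-free — reject
E: has spelt, so not gluten-free; has maize, so not corn-free (and 1 more) — reject
F: sesame and soy etc. — none of it excluded — keep
G: not usable as a binder; has crab, so not vegan — no
H: has rye, so not gluten-free; has cornstarch, so not corn-free — out
I: only agar; none excluded — keep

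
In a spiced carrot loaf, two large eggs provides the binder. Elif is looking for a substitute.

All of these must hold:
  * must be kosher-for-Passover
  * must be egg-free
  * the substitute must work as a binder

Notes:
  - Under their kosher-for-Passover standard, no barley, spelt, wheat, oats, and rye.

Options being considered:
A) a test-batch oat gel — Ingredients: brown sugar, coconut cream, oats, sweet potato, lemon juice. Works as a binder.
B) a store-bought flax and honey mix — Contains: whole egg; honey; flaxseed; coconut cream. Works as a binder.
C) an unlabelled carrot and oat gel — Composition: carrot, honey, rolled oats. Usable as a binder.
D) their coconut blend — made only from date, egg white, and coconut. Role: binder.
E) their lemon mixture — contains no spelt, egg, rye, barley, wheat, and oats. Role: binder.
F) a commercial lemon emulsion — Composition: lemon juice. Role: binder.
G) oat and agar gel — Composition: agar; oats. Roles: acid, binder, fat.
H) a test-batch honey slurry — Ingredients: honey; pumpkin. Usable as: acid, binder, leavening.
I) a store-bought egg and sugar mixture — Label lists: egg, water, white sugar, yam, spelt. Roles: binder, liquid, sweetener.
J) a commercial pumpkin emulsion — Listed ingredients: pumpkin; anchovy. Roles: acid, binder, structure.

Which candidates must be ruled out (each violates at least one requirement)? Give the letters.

A: has oats, so not kosher-for-Passover — out
B: has whole egg, so not egg-free — out
C: has rolled oats, so not kosher-for-Passover — reject
D: has egg white, so not egg-free — out
E: all constraints satisfied — keep
F: kosher-for-Passover, no egg — valid
G: has oats, so not kosher-for-Passover — reject
H: all constraints satisfied — OK
I: has spelt, so not kosher-for-Passover; has egg, so not egg-free — reject
J: only anchovy and pumpkin; none excluded — valid

A, B, C, D, G, I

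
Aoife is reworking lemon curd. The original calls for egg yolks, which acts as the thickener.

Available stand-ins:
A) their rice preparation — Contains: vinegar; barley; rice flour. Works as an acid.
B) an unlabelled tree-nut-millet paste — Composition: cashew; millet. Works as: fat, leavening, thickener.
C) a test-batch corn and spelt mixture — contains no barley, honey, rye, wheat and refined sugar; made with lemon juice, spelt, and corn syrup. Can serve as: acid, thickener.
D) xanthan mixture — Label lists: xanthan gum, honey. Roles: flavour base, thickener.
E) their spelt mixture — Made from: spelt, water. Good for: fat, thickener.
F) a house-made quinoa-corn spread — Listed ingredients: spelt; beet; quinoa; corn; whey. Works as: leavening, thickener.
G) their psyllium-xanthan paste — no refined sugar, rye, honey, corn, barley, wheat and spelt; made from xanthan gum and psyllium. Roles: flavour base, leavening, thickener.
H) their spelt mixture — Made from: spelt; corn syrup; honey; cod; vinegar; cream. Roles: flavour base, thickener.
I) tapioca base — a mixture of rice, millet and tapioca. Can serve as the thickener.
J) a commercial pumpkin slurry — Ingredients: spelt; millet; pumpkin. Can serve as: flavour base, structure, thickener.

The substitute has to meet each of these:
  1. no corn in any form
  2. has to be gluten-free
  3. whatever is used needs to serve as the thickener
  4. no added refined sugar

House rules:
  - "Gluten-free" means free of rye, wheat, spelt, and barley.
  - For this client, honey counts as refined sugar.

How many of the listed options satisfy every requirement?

A: not usable as a thickener; has barley, so not gluten-free — reject
B: nothing on the exclusion list — keep
C: has spelt, so not gluten-free; has corn syrup, so not corn-free — no
D: has honey, so not no-added-sugar — reject
E: has spelt, so not gluten-free — no
F: has spelt, so not gluten-free; has corn, so not corn-free — no
G: no corn, no-added-sugar — valid
H: has spelt, so not gluten-free; has corn syrup, so not corn-free (and 1 more) — no
I: only rice, tapioca and millet; none excluded — OK
J: has spelt, so not gluten-free — out

3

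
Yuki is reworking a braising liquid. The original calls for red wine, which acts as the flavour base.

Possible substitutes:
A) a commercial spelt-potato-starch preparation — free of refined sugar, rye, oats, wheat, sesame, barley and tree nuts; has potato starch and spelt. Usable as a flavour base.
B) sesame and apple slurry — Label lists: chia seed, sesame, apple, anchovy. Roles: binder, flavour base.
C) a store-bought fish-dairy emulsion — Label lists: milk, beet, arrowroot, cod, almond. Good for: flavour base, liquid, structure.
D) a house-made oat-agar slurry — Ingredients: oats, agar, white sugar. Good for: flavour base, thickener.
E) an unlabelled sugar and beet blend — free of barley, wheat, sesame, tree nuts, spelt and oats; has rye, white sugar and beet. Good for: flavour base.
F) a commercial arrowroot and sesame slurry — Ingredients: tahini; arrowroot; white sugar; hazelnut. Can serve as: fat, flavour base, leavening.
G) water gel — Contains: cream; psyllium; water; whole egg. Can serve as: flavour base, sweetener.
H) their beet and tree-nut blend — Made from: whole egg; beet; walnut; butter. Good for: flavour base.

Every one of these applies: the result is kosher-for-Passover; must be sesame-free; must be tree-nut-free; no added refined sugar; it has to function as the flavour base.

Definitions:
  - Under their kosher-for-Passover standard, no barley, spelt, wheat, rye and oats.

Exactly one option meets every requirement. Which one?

G

A: has spelt, so not kosher-for-Passover — reject
B: has sesame, so not sesame-free — no
C: has almond, so not tree-nut-free — no
D: has oats, so not kosher-for-Passover; has white sugar, so not no-added-sugar — no
E: has rye, so not kosher-for-Passover; has white sugar, so not no-added-sugar — reject
F: has tahini, so not sesame-free; has hazelnut, so not tree-nut-free (and 1 more) — out
G: no refined sugar, no sesame — valid
H: has walnut, so not tree-nut-free — no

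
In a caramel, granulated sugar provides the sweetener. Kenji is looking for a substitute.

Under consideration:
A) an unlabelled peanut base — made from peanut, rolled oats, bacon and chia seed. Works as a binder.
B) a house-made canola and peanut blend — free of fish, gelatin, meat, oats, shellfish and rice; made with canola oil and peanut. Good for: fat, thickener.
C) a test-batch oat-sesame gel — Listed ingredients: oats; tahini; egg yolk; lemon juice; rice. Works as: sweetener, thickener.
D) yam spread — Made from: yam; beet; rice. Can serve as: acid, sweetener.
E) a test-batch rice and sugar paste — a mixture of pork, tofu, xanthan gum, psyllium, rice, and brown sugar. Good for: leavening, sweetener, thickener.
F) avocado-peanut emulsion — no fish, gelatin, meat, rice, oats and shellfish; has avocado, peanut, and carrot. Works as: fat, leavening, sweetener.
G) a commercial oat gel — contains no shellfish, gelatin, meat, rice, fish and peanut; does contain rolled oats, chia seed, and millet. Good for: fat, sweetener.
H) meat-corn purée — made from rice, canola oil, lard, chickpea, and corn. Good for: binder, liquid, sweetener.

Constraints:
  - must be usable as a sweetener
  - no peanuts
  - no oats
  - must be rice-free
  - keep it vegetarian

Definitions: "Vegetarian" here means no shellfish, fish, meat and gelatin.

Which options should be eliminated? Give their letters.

A: not usable as a sweetener; has bacon, so not vegetarian (and 2 more) — out
B: not usable as a sweetener; has peanut, so not peanut-free — no
C: has oats, so not oat-free; has rice, so not rice-free — out
D: has rice, so not rice-free — out
E: has pork, so not vegetarian; has rice, so not rice-free — reject
F: has peanut, so not peanut-free — no
G: has rolled oats, so not oat-free — out
H: has lard, so not vegetarian; has rice, so not rice-free — out

A, B, C, D, E, F, G, H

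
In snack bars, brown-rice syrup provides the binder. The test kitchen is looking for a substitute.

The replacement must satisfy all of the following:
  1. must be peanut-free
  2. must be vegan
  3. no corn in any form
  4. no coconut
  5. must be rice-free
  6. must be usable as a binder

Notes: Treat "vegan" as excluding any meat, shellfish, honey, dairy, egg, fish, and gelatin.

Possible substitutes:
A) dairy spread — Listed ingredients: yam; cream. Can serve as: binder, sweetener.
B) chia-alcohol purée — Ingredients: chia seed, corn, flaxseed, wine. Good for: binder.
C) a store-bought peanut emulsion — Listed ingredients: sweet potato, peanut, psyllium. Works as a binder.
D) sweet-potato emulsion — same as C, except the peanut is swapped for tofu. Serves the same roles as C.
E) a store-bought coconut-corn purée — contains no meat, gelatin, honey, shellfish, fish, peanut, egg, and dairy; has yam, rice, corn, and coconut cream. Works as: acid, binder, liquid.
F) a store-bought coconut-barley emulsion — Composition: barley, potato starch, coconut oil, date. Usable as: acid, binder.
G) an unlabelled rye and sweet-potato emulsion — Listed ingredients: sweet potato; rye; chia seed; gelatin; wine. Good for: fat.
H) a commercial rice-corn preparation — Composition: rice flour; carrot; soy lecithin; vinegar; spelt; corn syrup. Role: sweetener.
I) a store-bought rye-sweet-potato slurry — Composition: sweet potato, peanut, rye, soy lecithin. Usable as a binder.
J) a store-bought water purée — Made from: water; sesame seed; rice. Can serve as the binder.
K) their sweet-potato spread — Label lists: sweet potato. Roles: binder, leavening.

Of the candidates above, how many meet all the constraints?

2

A: has cream, so not vegan — reject
B: has corn, so not corn-free — no
C: has peanut, so not peanut-free — reject
D: works as a binder, no coconut, no corn — keep
E: has corn, so not corn-free; has rice, so not rice-free (and 1 more) — no
F: has coconut oil, so not coconut-free — no
G: not usable as a binder; has gelatin, so not vegan — no
H: not usable as a binder; has corn syrup, so not corn-free (and 1 more) — no
I: has peanut, so not peanut-free — reject
J: has rice, so not rice-free — reject
K: all constraints satisfied — valid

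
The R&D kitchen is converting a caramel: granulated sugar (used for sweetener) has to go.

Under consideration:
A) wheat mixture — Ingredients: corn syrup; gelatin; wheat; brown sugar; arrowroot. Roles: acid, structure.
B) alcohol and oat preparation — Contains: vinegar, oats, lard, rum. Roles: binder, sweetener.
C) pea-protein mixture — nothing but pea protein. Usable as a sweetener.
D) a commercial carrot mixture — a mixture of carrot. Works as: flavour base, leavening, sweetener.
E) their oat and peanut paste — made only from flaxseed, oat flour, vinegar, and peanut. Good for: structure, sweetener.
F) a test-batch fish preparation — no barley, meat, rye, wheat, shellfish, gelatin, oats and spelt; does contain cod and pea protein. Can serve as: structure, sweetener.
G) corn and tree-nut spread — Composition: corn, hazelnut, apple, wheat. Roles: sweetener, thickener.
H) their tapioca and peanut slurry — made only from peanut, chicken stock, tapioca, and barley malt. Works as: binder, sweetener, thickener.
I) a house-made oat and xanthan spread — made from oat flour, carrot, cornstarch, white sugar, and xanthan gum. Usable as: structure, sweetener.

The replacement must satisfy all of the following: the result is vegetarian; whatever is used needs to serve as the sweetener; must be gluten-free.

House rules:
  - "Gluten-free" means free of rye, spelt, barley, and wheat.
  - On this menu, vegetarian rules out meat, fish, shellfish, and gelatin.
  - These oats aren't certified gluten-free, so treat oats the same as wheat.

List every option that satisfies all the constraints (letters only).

A: not usable as a sweetener; has wheat, so not gluten-free (and 1 more) — out
B: has oats, so not gluten-free; has lard, so not vegetarian — reject
C: gluten-free, vegetarian — keep
D: all constraints satisfied — valid
E: has oat flour, so not gluten-free — out
F: has cod, so not vegetarian — reject
G: has wheat, so not gluten-free — reject
H: has barley malt, so not gluten-free; has chicken stock, so not vegetarian — reject
I: has oat flour, so not gluten-free — no

C, D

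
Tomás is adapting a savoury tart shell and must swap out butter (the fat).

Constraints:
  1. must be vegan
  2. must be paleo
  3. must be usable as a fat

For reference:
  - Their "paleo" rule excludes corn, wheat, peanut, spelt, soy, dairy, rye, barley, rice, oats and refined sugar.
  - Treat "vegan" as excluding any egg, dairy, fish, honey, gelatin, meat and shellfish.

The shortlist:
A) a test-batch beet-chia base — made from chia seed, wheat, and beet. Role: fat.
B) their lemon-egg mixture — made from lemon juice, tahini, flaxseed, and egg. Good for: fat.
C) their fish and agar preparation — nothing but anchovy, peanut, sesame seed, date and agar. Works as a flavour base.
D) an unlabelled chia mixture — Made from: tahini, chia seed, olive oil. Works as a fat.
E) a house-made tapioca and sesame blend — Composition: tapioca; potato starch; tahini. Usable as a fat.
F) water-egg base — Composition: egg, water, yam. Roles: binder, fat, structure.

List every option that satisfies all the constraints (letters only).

A: has wheat, so not paleo — out
B: has egg, so not vegan — reject
C: not usable as a fat; has peanut, so not paleo (and 1 more) — out
D: vegan, paleo — keep
E: nothing on the exclusion list — keep
F: has egg, so not vegan — reject

D, E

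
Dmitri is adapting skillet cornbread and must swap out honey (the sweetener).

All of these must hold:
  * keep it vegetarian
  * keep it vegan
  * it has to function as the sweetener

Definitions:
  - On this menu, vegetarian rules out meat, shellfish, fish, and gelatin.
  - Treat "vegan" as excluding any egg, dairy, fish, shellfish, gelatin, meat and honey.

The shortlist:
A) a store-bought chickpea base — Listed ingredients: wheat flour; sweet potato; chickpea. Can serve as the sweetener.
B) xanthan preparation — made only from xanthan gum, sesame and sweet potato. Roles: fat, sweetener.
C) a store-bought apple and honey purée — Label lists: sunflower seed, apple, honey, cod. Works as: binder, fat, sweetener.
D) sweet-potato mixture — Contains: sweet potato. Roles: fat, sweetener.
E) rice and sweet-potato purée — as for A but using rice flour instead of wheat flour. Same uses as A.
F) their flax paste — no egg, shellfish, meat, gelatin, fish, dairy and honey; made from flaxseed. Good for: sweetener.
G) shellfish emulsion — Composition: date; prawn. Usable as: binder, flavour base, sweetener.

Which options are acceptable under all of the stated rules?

A: only wheat flour, chickpea and sweet potato; none excluded — valid
B: vegetarian, vegan — OK
C: has cod, so not vegetarian; has cod, so not vegan — no
D: works as a sweetener, vegan, vegetarian — keep
E: only rice flour, chickpea and sweet potato; none excluded — keep
F: nothing on the exclusion list — keep
G: has prawn, so not vegetarian; has prawn, so not vegan — no

A, B, D, E, F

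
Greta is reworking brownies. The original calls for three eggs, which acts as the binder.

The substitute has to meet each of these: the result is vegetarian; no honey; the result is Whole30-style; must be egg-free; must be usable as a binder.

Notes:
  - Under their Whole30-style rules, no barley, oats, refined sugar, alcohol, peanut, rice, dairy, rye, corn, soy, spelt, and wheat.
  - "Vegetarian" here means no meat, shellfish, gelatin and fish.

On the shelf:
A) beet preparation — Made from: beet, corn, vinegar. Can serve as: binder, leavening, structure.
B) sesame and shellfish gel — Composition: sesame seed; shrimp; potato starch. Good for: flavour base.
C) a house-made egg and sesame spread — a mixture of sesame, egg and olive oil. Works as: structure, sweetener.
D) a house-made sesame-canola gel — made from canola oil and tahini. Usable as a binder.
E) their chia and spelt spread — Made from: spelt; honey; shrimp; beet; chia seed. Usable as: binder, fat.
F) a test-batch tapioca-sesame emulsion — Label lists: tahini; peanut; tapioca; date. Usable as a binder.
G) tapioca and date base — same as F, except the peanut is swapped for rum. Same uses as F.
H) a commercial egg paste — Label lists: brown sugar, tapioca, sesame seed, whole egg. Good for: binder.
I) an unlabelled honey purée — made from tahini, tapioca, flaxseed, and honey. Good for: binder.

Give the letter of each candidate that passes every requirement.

A: has corn, so not Whole30-style — no
B: not usable as a binder; has shrimp, so not vegetarian — reject
C: not usable as a binder; has egg, so not egg-free — reject
D: only tahini and canola oil; none excluded — keep
E: has spelt, so not Whole30-style; has shrimp, so not vegetarian (and 1 more) — no
F: has peanut, so not Whole30-style — reject
G: has rum, so not Whole30-style — no
H: has brown sugar, so not Whole30-style; has whole egg, so not egg-free — reject
I: has honey, so not honey-free — out

D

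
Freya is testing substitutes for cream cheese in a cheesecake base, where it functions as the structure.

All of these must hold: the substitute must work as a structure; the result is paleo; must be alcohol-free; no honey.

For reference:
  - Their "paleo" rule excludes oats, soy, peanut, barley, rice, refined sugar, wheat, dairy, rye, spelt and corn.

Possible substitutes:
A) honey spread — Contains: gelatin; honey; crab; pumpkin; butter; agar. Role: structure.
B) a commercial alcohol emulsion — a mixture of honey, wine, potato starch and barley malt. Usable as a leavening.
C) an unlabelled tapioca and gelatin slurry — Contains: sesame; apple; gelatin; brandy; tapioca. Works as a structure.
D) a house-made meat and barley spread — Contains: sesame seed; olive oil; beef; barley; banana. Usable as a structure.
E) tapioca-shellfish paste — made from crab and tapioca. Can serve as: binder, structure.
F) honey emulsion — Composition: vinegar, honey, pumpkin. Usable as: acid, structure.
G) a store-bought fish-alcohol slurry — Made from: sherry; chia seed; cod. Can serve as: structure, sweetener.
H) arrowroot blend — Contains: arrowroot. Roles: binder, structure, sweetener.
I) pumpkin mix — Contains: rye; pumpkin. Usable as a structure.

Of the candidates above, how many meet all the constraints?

A: has butter, so not paleo; has honey, so not honey-free — out
B: not usable as a structure; has barley malt, so not paleo (and 2 more) — reject
C: has brandy, so not alcohol-free — no
D: has barley, so not paleo — no
E: all constraints satisfied — OK
F: has honey, so not honey-free — reject
G: has sherry, so not alcohol-free — out
H: every rule checks out — keep
I: has rye, so not paleo — out

2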